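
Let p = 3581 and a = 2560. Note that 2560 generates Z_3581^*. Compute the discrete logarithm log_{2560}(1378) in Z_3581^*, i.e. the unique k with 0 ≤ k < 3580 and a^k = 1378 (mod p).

1369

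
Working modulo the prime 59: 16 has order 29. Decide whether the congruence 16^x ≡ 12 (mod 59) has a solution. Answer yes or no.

12 ∈ ⟨16⟩ iff 12^29 ≡ 1 (mod 59), since |⟨16⟩| = 29.
12^29 mod 59 = 1.
Since 1 = 1, 12 lies in the subgroup.

yes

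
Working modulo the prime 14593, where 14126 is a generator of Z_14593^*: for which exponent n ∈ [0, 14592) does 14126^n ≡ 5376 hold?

6985

Baby-step giant-step with m = ceil(sqrt(14592)) = 121.
Baby table (14126^j mod 14593 for j=0..120):
  0:1  1:14126  2:13787  3:11577  4:7544  5:8458  6:4817  7:12376
  8:13829  9:6556  10:2878  11:13123  12:619  13:2787  14:11841  15:1000
  16:14569  17:11208  18:4751  19:14012  20:8653  21:1310  22:1136  23:9429
  24:3743  25:3179  26:3893  27:6094  28:14330  29:6077  30:7676  31:5186
  32:576  33:8275  34:2720  35:13944  36:11223  37:12339  38:1922  39:7192
  40:12319  41:11262  42:8719  43:14267  44:6312  45:82  46:5485  47:6873
  48:769  49:5702  50:7685  51:983  52:7915  53:10317  54:12244  55:2508
  56:10797  57:6979  58:9639  59:7824  60:9035  61:12625  62:14290  63:10164
  64:10730  65:9082  66:5269  67:5594  68:14342  69:473  70:12597  71:12773
  72:3546  73:7620  74:2152  75:1933  76:2055  77:3453  78:7272  79:4145
  80:5154  81:927  82:4881  83:11674  84:6024  85:3241  86:4125  87:14494
  88:2454  89:6829  90:6724  91:11980  92:9052  93:4686  94:588  95:2671
  96:7641  97:6938  98:14193  99:11684  100:1354  101:9774  102:3151  103:2376
  104:14069  105:11220  106:13740  107:4340  108:1647  109:4280  110:481  111:8861
  112:6325  113:8604  114:9600  115:11444  116:11283  117:13505  118:11934  119:1348
  120:12576
Giant step factor: 14126^(-121) ≡ 7809 (mod 14593).
Scan 5376·7809^i mod 14593 for i = 0, 1, …:
  i=0: 5376   i=1: 11716   i=2: 6727   i=3: 10936
  i=4: 988   i=5: 10188   i=6: 11649   i=7: 8872
  i=8: 8477   i=9: 3045     …   i=56: 1699
  i=57: 2454
Match at i=57, j=88: n = 57·121 + 88 = 6985.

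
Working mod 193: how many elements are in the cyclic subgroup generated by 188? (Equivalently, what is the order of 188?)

The order of 188 must divide p − 1 = 192 = 2^6 · 3.
Divisors: 1, 2, 3, 4, 6, 8, 12, 16, 24, 32, 48, 64, 96, 192.
Check each in increasing order: 188^1 ≡ 188;  188^2 ≡ 25;  188^3 ≡ 68;  188^4 ≡ 46;  188^6 ≡ 185;  188^8 ≡ 186;  188^12 ≡ 64;  188^16 ≡ 49;  188^24 ≡ 43;  188^32 ≡ 85;  188^48 ≡ 112;  188^64 ≡ 84;  188^96 ≡ 192;  188^192 ≡ 1.
Smallest exponent giving 1 is 192.

192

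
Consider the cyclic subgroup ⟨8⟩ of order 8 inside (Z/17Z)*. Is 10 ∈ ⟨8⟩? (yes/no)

⟨8⟩ has order 8; its elements mod 17 are {1, 2, 4, 8, 9, 13, 15, 16}.
10 is not in this set.

no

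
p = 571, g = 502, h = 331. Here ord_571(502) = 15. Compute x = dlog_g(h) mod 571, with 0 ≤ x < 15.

14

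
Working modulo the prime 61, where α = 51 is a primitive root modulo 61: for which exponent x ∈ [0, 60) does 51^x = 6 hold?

59

Baby-step giant-step with m = ceil(sqrt(60)) = 8.
Baby table (51^j mod 61 for j=0..7):
  0:1  1:51  2:39  3:37  4:57  5:40  6:27  7:35
Giant step factor: 51^(-8) ≡ 42 (mod 61).
Scan 6·42^i mod 61 for i = 0, 1, …:
  i=0: 6   i=1: 8   i=2: 31   i=3: 21
  i=4: 28   i=5: 17   i=6: 43   i=7: 37
Match at i=7, j=3: x = 7·8 + 3 = 59.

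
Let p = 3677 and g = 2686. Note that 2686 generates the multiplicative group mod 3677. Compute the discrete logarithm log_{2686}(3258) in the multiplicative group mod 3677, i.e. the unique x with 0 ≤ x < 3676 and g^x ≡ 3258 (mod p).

854

Baby-step giant-step with m = ceil(sqrt(3676)) = 61.
Baby table (2686^j mod 3677 for j=0..60):
  0:1  1:2686  2:322  3:797  4:728  5:2921  6:2765  7:2927
  8:496  9:1182  10:1601  11:1873  12:742  13:78  14:3596  15:3054
  16:3334  17:1629  18:3541  19:2404  20:332  21:1918  22:271  23:3537
  24:2691  25:2721  26:2407  27:1036  28:2884  29:2662  30:2044  31:423
  32:3662  33:157  34:2524  35:2753  36:111  37:309  38:2649  39:219
  40:3591  41:655  42:1724  43:1321  44:3578  45:2507  46:1215  47:1991
  48:1468  49:1304  50:2040  51:710  52:2374  53:646  54:3289  55:2100
  56:82  57:3309  58:665  59:2845  60:864
Giant step factor: 2686^(-61) ≡ 1458 (mod 3677).
Scan 3258·1458^i mod 3677 for i = 0, 1, …:
  i=0: 3258   i=1: 3157   i=2: 2979   i=3: 845
  i=4: 215   i=5: 925   i=6: 2868   i=7: 795
  i=8: 855   i=9: 87     …   i=13: 517
  i=14: 1
Match at i=14, j=0: x = 14·61 + 0 = 854.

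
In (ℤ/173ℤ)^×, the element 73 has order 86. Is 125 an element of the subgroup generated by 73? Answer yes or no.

no

125 ∈ ⟨73⟩ iff 125^86 ≡ 1 (mod 173), since |⟨73⟩| = 86.
125^86 mod 173 = 172.
Since 172 ≠ 1, 125 does not lie in the subgroup.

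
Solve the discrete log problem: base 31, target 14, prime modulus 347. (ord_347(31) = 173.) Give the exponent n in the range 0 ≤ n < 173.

31

Baby-step giant-step with m = ceil(sqrt(173)) = 14.
Baby table (31^j mod 347 for j=0..13):
  0:1  1:31  2:267  3:296  4:154  5:263  6:172  7:127
  8:120  9:250  10:116  11:126  12:89  13:330
Giant step factor: 31^(-14) ≡ 160 (mod 347).
Scan 14·160^i mod 347 for i = 0, 1, …:
  i=0: 14   i=1: 158   i=2: 296
Match at i=2, j=3: n = 2·14 + 3 = 31.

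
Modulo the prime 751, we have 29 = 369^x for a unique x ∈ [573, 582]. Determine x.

Compute 369^573 mod 751 = 156, then multiply by 369 repeatedly:
  369^573=156  369^574=488  369^575=583  369^576=341  369^577=412
  369^578=326  369^579=134  369^580=631  369^581=29
Found 29 at exponent 581.

581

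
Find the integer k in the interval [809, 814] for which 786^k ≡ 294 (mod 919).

811

Compute 786^809 mod 919 = 751, then multiply by 786 repeatedly:
  786^809=751  786^810=288  786^811=294
Found 294 at exponent 811.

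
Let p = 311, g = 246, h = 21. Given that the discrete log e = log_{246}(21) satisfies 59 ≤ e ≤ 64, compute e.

Compute 246^59 mod 311 = 308, then multiply by 246 repeatedly:
  246^59=308  246^60=195  246^61=76  246^62=36  246^63=148
  246^64=21
Found 21 at exponent 64.

64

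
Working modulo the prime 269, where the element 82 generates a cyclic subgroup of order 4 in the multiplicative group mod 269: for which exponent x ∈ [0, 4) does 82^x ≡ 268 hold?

2

Successive powers of 82 modulo 269:
  82^0=1  82^1=82  82^2=268
So 82^2 ≡ 268 (mod 269), giving x = 2.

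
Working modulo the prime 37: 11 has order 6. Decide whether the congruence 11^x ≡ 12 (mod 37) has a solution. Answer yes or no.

no

12 ∈ ⟨11⟩ iff 12^6 ≡ 1 (mod 37), since |⟨11⟩| = 6.
12^6 mod 37 = 10.
Since 10 ≠ 1, 12 does not lie in the subgroup.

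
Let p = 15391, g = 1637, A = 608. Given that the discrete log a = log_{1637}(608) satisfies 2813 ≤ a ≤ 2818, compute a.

2813

Compute 1637^2813 mod 15391 = 608, then multiply by 1637 repeatedly:
  1637^2813=608
Found 608 at exponent 2813.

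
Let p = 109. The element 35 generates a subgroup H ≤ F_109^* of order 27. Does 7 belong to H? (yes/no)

7 ∈ ⟨35⟩ iff 7^27 ≡ 1 (mod 109), since |⟨35⟩| = 27.
7^27 mod 109 = 1.
Since 1 = 1, 7 lies in the subgroup.

yes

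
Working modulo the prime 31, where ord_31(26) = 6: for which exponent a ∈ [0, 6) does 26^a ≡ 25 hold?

Successive powers of 26 modulo 31:
  26^0=1  26^1=26  26^2=25
So 26^2 ≡ 25 (mod 31), giving a = 2.

2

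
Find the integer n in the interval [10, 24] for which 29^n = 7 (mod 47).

18

Compute 29^10 mod 47 = 24, then multiply by 29 repeatedly:
  29^10=24  29^11=38  29^12=21  29^13=45  29^14=36
  29^15=10  29^16=8  29^17=44  29^18=7
Found 7 at exponent 18.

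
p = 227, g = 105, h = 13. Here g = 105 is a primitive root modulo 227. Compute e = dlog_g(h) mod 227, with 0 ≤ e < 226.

Baby-step giant-step with m = ceil(sqrt(226)) = 16.
Baby table (105^j mod 227 for j=0..15):
  0:1  1:105  2:129  3:152  4:70  5:86  6:177  7:198
  8:133  9:118  10:132  11:13  12:3  13:88  14:160  15:2
Giant step factor: 105^(-16) ≡ 40 (mod 227).
Scan 13·40^i mod 227 for i = 0, 1, …:
  i=0: 13
Match at i=0, j=11: e = 0·16 + 11 = 11.

11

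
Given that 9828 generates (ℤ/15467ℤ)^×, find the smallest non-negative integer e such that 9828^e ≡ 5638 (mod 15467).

Baby-step giant-step with m = ceil(sqrt(15466)) = 125.
Baby table (9828^j mod 15467 for j=0..124):
  0:1  1:9828  2:13636  3:8520  4:11689  5:6083  6:3769  7:13734
  8:12710  9:2388  10:5825  11:4733  12:6655  13:10864  14:2691  15:14045
  16:6752  17:5226  18:10688  19:5267  20:11494  21:7531  22:5073  23:7303
  24:7004  25:7162  26:13286  27:2394  28:2925  29:9214  30:11374  31:3663
  32:8255  33:5725  34:11821  35:4151  36:9549  37:9283  38:8958  39:1060
  40:8389  41:7982  42:13939  43:1273  44:13708  45:4654  46:3593  47:843
  48:10159  49:3167  50:5672  51:1348  52:8392  53:6532  54:8446  55:11366
  56:2374  57:7436  58:14900  59:11111  60:1888  61:10331  62:7680  63:80
  64:12890  65:8190  66:1052  67:7100  68:7163  69:7647  70:563  71:11445
  72:5436  73:1990  74:7432  75:6522  76:2968  77:14209  78:9976  79:14282
  80:471  81:4355  82:3751  83:6967  84:14734  85:3698  86:11961  87:3508
  88:681  89:11124  90:5916  91:1995  92:10171  93:12834  94:14634  95:10786
  96:9457  97:2193  98:7273  99:6037  100:224  101:5158  102:7465  103:6039
  104:4413  105:1496  106:9038  107:13950  108:1112  109:9034  110:5572  111:8436
  112:5888  113:5217  114:15038  115:6279  116:12149  117:10599  118:12194  119:4316
  120:7134  121:1041  122:7261  123:11837  124:6729
Giant step factor: 9828^(-125) ≡ 6082 (mod 15467).
Scan 5638·6082^i mod 15467 for i = 0, 1, …:
  i=0: 5638   i=1: 15444   i=2: 14784   i=3: 6617
  i=4: 14927   i=5: 10191   i=6: 5393   i=7: 10186
  i=8: 5917   i=9: 10952     …   i=32: 14483
  i=33: 1041
Match at i=33, j=121: e = 33·125 + 121 = 4246.

4246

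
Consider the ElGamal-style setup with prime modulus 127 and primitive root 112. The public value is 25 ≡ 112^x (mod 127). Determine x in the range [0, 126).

Successive powers of 112 modulo 127:
  112^0=1  112^1=112  112^2=98  112^3=54  112^4=79  112^5=85
  112^6=122  112^7=75  112^8=18  112^9=111  112^10=113  112^11=83
  112^12=25
So 112^12 ≡ 25 (mod 127), giving x = 12.

12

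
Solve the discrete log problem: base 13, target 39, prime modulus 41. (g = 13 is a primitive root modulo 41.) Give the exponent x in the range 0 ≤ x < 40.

26

Successive powers of 13 modulo 41:
  13^0=1  13^1=13  13^2=5  13^3=24  13^4=25  13^5=38
  13^6=2  13^7=26  13^8=10  13^9=7  13^10=9  13^11=35
  13^12=4  13^13=11  13^14=20  13^15=14  13^16=18  13^17=29
  13^18=8  13^19=22  13^20=40  13^21=28  13^22=36  13^23=17
  13^24=16  13^25=3  13^26=39
So 13^26 ≡ 39 (mod 41), giving x = 26.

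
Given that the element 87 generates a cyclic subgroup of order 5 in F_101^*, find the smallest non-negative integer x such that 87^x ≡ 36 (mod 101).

4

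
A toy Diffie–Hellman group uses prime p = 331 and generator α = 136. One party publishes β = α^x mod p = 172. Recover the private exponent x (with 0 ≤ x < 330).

Baby-step giant-step with m = ceil(sqrt(330)) = 19.
Baby table (136^j mod 331 for j=0..18):
  0:1  1:136  2:291  3:187  4:276  5:133  6:214  7:307
  8:46  9:298  10:146  11:327  12:118  13:160  14:245  15:220
  16:130  17:137  18:96
Giant step factor: 136^(-19) ≡ 322 (mod 331).
Scan 172·322^i mod 331 for i = 0, 1, …:
  i=0: 172   i=1: 107   i=2: 30   i=3: 61
  i=4: 113   i=5: 307
Match at i=5, j=7: x = 5·19 + 7 = 102.

102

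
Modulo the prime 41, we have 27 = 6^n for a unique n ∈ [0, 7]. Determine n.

Compute 6^0 mod 41 = 1, then multiply by 6 repeatedly:
  6^0=1  6^1=6  6^2=36  6^3=11  6^4=25
  6^5=27
Found 27 at exponent 5.

5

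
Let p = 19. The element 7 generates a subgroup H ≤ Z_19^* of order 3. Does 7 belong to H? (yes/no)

⟨7⟩ has order 3; its elements mod 19 are {1, 7, 11}.
7 is in this set.

yes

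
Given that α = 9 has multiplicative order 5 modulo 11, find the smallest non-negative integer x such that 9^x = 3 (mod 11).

Successive powers of 9 modulo 11:
  9^0=1  9^1=9  9^2=4  9^3=3
So 9^3 ≡ 3 (mod 11), giving x = 3.

3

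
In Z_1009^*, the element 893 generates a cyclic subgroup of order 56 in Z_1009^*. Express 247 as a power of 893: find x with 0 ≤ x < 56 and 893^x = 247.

49

Baby-step giant-step with m = ceil(sqrt(56)) = 8.
Baby table (893^j mod 1009 for j=0..7):
  0:1  1:893  2:339  3:27  4:904  5:72  6:729  7:192
Giant step factor: 893^(-8) ≡ 859 (mod 1009).
Scan 247·859^i mod 1009 for i = 0, 1, …:
  i=0: 247   i=1: 283   i=2: 937   i=3: 710
  i=4: 454   i=5: 512   i=6: 893
Match at i=6, j=1: x = 6·8 + 1 = 49.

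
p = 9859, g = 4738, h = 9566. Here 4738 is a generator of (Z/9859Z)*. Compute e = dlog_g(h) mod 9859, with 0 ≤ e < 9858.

1272

Baby-step giant-step with m = ceil(sqrt(9858)) = 100.
Baby table (4738^j mod 9859 for j=0..99):
  0:1  1:4738  2:9560  3:3034  4:670  5:9721  6:6709  7:1826
  8:5245  9:6130  10:9185  11:904  12:4346  13:5756  14:1934  15:4281
  16:3415  17:1651  18:4251  19:9160  20:762  21:1962  22:8778  23:4902
  24:7731  25:3293  26:5296  27:1293  28:3795  29:7753  30:8939  31:8577
  32:8887  33:8676  34:4717  35:8652  36:9313  37:5969  38:5510  39:9607
  40:8822  41:6335  42:4434  43:8622  44:5199  45:5080  46:3221  47:9225
  48:3103  49:2245  50:8808  51:9016  52:8620  53:5582  54:5678  55:7012
  56:7885  57:3379  58:8545  59:5156  60:8385  61:6219  62:6930  63:3870
  64:8179  65:6232  66:9370  67:9842  68:8185  69:5083  70:7576  71:8328
  72:2346  73:4255  74:8394  75:9425  76:4239  77:1599  78:4350  79:4990
  80:738  81:6558  82:6095  83:1099  84:1510  85:6605  86:2024  87:6764
  88:6082  89:8518  90:5397  91:6599  92:3173  93:8558  94:7596  95:4498
  96:6225  97:5781  98:2076  99:6665
Giant step factor: 4738^(-100) ≡ 2609 (mod 9859).
Scan 9566·2609^i mod 9859 for i = 0, 1, …:
  i=0: 9566   i=1: 4565   i=2: 413   i=3: 2886
  i=4: 7157   i=5: 9526   i=6: 8654   i=7: 1176
  i=8: 2035   i=9: 5173   i=10: 9245   i=11: 5091
  i=12: 2346
Match at i=12, j=72: e = 12·100 + 72 = 1272.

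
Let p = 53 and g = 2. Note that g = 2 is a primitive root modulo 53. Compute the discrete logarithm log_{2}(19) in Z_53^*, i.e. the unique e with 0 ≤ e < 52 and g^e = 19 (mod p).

37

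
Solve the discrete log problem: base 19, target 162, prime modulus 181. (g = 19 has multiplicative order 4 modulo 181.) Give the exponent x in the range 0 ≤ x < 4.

Successive powers of 19 modulo 181:
  19^0=1  19^1=19  19^2=180  19^3=162
So 19^3 ≡ 162 (mod 181), giving x = 3.

3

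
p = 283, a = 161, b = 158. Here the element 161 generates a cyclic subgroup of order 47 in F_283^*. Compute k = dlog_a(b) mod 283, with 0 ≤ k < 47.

44

Baby-step giant-step with m = ceil(sqrt(47)) = 7.
Baby table (161^j mod 283 for j=0..6):
  0:1  1:161  2:168  3:163  4:207  5:216  6:250
Giant step factor: 161^(-7) ≡ 199 (mod 283).
Scan 158·199^i mod 283 for i = 0, 1, …:
  i=0: 158   i=1: 29   i=2: 111   i=3: 15
  i=4: 155   i=5: 281   i=6: 168
Match at i=6, j=2: k = 6·7 + 2 = 44.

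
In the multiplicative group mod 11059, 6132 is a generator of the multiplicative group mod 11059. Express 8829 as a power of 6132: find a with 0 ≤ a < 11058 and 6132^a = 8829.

6819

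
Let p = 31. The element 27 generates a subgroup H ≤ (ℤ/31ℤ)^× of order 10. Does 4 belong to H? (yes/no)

yes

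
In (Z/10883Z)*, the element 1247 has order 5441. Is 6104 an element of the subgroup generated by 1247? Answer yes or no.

6104 ∈ ⟨1247⟩ iff 6104^5441 ≡ 1 (mod 10883), since |⟨1247⟩| = 5441.
6104^5441 mod 10883 = 1.
Since 1 = 1, 6104 lies in the subgroup.

yes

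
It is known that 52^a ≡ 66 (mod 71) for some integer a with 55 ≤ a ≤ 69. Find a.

63

Compute 52^55 mod 71 = 51, then multiply by 52 repeatedly:
  52^55=51  52^56=25  52^57=22  52^58=8  52^59=61
  52^60=48  52^61=11  52^62=4  52^63=66
Found 66 at exponent 63.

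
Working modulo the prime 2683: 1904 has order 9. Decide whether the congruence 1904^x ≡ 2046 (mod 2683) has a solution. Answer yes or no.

yes

⟨1904⟩ has order 9; its elements mod 2683 are {1, 483, 636, 874, 911, 1326, 1904, 2046, 2551}.
2046 is in this set.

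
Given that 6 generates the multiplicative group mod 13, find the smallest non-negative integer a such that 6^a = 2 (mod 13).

5

Successive powers of 6 modulo 13:
  6^0=1  6^1=6  6^2=10  6^3=8  6^4=9  6^5=2
So 6^5 ≡ 2 (mod 13), giving a = 5.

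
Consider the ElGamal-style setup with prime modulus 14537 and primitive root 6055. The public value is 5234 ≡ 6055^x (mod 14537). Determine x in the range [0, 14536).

8396

Baby-step giant-step with m = ceil(sqrt(14536)) = 121.
Baby table (6055^j mod 14537 for j=0..120):
  0:1  1:6055  2:711  3:2153  4:11263  5:4398  6:12643  7:1523
  8:5307  9:7115  10:8194  11:14426  12:11134  13:8301  14:8146  15:14526
  16:6080  17:6716  18:5391  19:6940  20:9770  21:6297  22:12321  23:14308
  24:8957  25:11625  26:1221  27:8359  28:10448  29:12153  30:121  31:5805
  32:13346  33:13384  34:10882  35:8826  36:3418  37:9839  38:2519  39:3232
  40:2958  41:1106  42:9810  43:1368  44:11687  45:13206  46:8830  47:13101
  48:12683  49:11131  50:4673  51:6013  52:8067  53:1365  54:8059  55:11073
  56:2371  57:8386  58:14026  59:2276  60:104  61:4629  62:1259  63:5857
  64:8392  65:6745  66:6542  67:13022  68:14059  69:13110  70:9030  71:2993
  72:9513  73:5621  74:4038  75:13393  76:7229  77:688  78:8258  79:9447
  80:13027  81:723  82:2128  83:5258  84:1160  85:2429  86:10688  87:11653
  88:10854  89:13730  90:12584  91:7703  92:6969  93:10921  94:12379  95:2073
  96:6584  97:5666  98:310  99:1777  100:2355  101:13265  102:2650  103:11439
  104:8877  105:6946  106:2489  107:10563  108:10702  109:9201  110:6271  111:261
  112:10359  113:11127  114:9527  115:3169  116:13992  117:14461  118:5004  119:4112
  120:10816
Giant step factor: 6055^(-121) ≡ 4434 (mod 14537).
Scan 5234·4434^i mod 14537 for i = 0, 1, …:
  i=0: 5234   i=1: 6504   i=2: 11865   i=3: 7
  i=4: 1964   i=5: 713   i=6: 6913   i=7: 8246
  i=8: 2209   i=9: 11305     …   i=68: 8196
  i=69: 13101
Match at i=69, j=47: x = 69·121 + 47 = 8396.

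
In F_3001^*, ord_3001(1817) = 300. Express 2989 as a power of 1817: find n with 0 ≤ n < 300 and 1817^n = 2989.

Baby-step giant-step with m = ceil(sqrt(300)) = 18.
Baby table (1817^j mod 3001 for j=0..17):
  0:1  1:1817  2:389  3:1578  4:1271  5:1638  6:2255  7:970
  8:903  9:2205  10:150  11:2460  12:1331  13:2622  14:1587  15:2619
  16:2138  17:1452
Giant step factor: 1817^(-18) ≡ 2549 (mod 3001).
Scan 2989·2549^i mod 3001 for i = 0, 1, …:
  i=0: 2989   i=1: 2423   i=2: 169   i=3: 1638
Match at i=3, j=5: n = 3·18 + 5 = 59.

59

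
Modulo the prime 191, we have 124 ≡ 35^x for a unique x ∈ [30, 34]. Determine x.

Compute 35^30 mod 191 = 121, then multiply by 35 repeatedly:
  35^30=121  35^31=33  35^32=9  35^33=124
Found 124 at exponent 33.

33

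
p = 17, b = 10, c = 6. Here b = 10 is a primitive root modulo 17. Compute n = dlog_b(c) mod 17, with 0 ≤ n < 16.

Successive powers of 10 modulo 17:
  10^0=1  10^1=10  10^2=15  10^3=14  10^4=4  10^5=6
So 10^5 ≡ 6 (mod 17), giving n = 5.

5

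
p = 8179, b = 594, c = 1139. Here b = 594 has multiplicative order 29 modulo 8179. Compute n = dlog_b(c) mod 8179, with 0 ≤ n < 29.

2

Successive powers of 594 modulo 8179:
  594^0=1  594^1=594  594^2=1139
So 594^2 ≡ 1139 (mod 8179), giving n = 2.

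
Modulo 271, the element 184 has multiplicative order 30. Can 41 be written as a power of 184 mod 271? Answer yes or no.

41 ∈ ⟨184⟩ iff 41^30 ≡ 1 (mod 271), since |⟨184⟩| = 30.
41^30 mod 271 = 28.
Since 28 ≠ 1, 41 does not lie in the subgroup.

no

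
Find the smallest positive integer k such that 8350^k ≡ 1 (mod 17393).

1087

The order of 8350 must divide p − 1 = 17392 = 2^4 · 1087.
Divisors: 1, 2, 4, 8, 16, 1087, 2174, 4348, 8696, 17392.
Check each in increasing order: 8350^1 ≡ 8350;  8350^2 ≡ 11356;  8350^4 ≡ 7034;  8350^8 ≡ 11464;  8350^16 ≡ 1788;  8350^1087 ≡ 1.
Smallest exponent giving 1 is 1087.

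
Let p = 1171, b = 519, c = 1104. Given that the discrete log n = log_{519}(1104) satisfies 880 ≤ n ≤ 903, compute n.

897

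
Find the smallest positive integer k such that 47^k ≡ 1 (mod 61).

3

The order of 47 must divide p − 1 = 60 = 2^2 · 3 · 5.
Divisors: 1, 2, 3, 4, 5, 6, 10, 12, 15, 20, 30, 60.
Check each in increasing order: 47^1 ≡ 47;  47^2 ≡ 13;  47^3 ≡ 1.
Smallest exponent giving 1 is 3.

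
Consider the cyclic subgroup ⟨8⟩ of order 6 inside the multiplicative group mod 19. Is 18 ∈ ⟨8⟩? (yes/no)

yes

⟨8⟩ has order 6; its elements mod 19 are {1, 7, 8, 11, 12, 18}.
18 is in this set.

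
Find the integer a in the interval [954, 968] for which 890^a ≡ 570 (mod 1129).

963

Compute 890^954 mod 1129 = 1043, then multiply by 890 repeatedly:
  890^954=1043  890^955=232  890^956=1002  890^957=999  890^958=587
  890^959=832  890^960=985  890^961=546  890^962=470  890^963=570
Found 570 at exponent 963.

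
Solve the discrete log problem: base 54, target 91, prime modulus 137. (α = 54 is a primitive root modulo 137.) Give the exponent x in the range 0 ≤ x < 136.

47

Baby-step giant-step with m = ceil(sqrt(136)) = 12.
Baby table (54^j mod 137 for j=0..11):
  0:1  1:54  2:39  3:51  4:14  5:71  6:135  7:29
  8:59  9:35  10:109  11:132
Giant step factor: 54^(-12) ≡ 103 (mod 137).
Scan 91·103^i mod 137 for i = 0, 1, …:
  i=0: 91   i=1: 57   i=2: 117   i=3: 132
Match at i=3, j=11: x = 3·12 + 11 = 47.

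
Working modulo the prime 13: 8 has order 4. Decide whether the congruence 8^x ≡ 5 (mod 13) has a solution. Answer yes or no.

yes

⟨8⟩ has order 4; its elements mod 13 are {1, 5, 8, 12}.
5 is in this set.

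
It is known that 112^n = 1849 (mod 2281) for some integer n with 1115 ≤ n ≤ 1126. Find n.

1122

Compute 112^1115 mod 2281 = 327, then multiply by 112 repeatedly:
  112^1115=327  112^1116=128  112^1117=650  112^1118=2089  112^1119=1306
  112^1120=288  112^1121=322  112^1122=1849
Found 1849 at exponent 1122.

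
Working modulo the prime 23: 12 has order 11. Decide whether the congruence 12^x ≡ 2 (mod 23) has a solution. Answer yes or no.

yes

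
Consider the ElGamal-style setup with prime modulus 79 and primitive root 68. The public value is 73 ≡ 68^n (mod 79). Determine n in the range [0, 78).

58

Baby-step giant-step with m = ceil(sqrt(78)) = 9.
Baby table (68^j mod 79 for j=0..8):
  0:1  1:68  2:42  3:12  4:26  5:30  6:65  7:75
  8:44
Giant step factor: 68^(-9) ≡ 71 (mod 79).
Scan 73·71^i mod 79 for i = 0, 1, …:
  i=0: 73   i=1: 48   i=2: 11   i=3: 70
  i=4: 72   i=5: 56   i=6: 26
Match at i=6, j=4: n = 6·9 + 4 = 58.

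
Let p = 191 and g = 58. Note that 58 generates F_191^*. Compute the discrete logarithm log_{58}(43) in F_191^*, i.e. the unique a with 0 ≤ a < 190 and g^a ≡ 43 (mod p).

Baby-step giant-step with m = ceil(sqrt(190)) = 14.
Baby table (58^j mod 191 for j=0..13):
  0:1  1:58  2:117  3:101  4:128  5:166  6:78  7:131
  8:149  9:47  10:52  11:151  12:163  13:95
Giant step factor: 58^(-14) ≡ 79 (mod 191).
Scan 43·79^i mod 191 for i = 0, 1, …:
  i=0: 43   i=1: 150   i=2: 8   i=3: 59
  i=4: 77   i=5: 162   i=6: 1
Match at i=6, j=0: a = 6·14 + 0 = 84.

84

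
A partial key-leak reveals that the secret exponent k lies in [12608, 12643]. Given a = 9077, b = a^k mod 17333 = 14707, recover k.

Compute 9077^12608 mod 17333 = 4313, then multiply by 9077 repeatedly:
  9077^12608=4313  9077^12609=11187  9077^12610=7685  9077^12611=8753  9077^12612=13842
  9077^12613=14250  9077^12614=8404  9077^12615=575  9077^12616=2042  9077^12617=6257
  9077^12618=11881  9077^12619=15244  9077^12620=449  9077^12621=2318  9077^12622=15557
  9077^12623=16271  9077^12624=14707
Found 14707 at exponent 12624.

12624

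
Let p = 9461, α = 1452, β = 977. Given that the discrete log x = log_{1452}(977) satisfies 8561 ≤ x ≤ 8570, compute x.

8563

Compute 1452^8561 mod 9461 = 4348, then multiply by 1452 repeatedly:
  1452^8561=4348  1452^8562=2809  1452^8563=977
Found 977 at exponent 8563.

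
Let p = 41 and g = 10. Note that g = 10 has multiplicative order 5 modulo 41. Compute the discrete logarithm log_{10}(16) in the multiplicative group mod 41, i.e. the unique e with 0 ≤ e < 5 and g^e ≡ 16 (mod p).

3

Successive powers of 10 modulo 41:
  10^0=1  10^1=10  10^2=18  10^3=16
So 10^3 ≡ 16 (mod 41), giving e = 3.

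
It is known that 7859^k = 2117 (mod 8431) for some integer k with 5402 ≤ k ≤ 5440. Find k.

Compute 7859^5402 mod 8431 = 561, then multiply by 7859 repeatedly:
  7859^5402=561  7859^5403=7917  7859^5404=7354  7859^5405=581  7859^5406=4908
  7859^5407=147  7859^5408=226  7859^5409=5624  7859^5410=3714  7859^5411=204
  7859^5412=1346  7859^5413=5740  7859^5414=4810  7859^5415=5617  7859^5416=7718
  7859^5417=3148  7859^5418=3578  7859^5419=2117
Found 2117 at exponent 5419.

5419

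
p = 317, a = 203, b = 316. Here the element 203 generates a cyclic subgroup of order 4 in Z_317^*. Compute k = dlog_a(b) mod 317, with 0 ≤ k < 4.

Successive powers of 203 modulo 317:
  203^0=1  203^1=203  203^2=316
So 203^2 ≡ 316 (mod 317), giving k = 2.

2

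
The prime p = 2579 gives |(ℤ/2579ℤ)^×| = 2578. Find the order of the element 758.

1289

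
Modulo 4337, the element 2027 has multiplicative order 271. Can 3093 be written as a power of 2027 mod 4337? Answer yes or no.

yes

3093 ∈ ⟨2027⟩ iff 3093^271 ≡ 1 (mod 4337), since |⟨2027⟩| = 271.
3093^271 mod 4337 = 1.
Since 1 = 1, 3093 lies in the subgroup.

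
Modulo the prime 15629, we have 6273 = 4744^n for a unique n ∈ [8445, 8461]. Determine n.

Compute 4744^8445 mod 15629 = 6273, then multiply by 4744 repeatedly:
  4744^8445=6273
Found 6273 at exponent 8445.

8445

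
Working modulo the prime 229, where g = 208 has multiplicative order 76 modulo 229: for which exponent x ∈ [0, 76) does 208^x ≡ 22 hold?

27

Successive powers of 208 modulo 229:
  208^0=1  208^1=208  208^2=212  208^3=128  208^4=60  208^5=114
  208^6=125  208^7=123  208^8=165  208^9=199  208^10=172  208^11=52
  208^12=53  208^13=32  208^14=15  208^15=143  208^16=203  208^17=88
  208^18=213  208^19=107  208^20=43  208^21=13  208^22=185  208^23=8
  208^24=61  208^25=93  208^26=108  208^27=22
So 208^27 ≡ 22 (mod 229), giving x = 27.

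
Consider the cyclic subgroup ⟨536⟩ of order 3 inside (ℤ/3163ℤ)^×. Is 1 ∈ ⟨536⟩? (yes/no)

1 ∈ ⟨536⟩ iff 1^3 ≡ 1 (mod 3163), since |⟨536⟩| = 3.
1^3 mod 3163 = 1.
Since 1 = 1, 1 lies in the subgroup.

yes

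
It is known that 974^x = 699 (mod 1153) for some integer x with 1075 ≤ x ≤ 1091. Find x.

1089

Compute 974^1075 mod 1153 = 167, then multiply by 974 repeatedly:
  974^1075=167  974^1076=85  974^1077=927  974^1078=99  974^1079=727
  974^1080=156  974^1081=901  974^1082=141  974^1083=127  974^1084=327
  974^1085=270  974^1086=96  974^1087=111  974^1088=885  974^1089=699
Found 699 at exponent 1089.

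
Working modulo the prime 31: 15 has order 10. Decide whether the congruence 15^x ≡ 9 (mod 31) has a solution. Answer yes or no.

no

⟨15⟩ has order 10; its elements mod 31 are {1, 2, 4, 8, 15, 16, 23, 27, 29, 30}.
9 is not in this set.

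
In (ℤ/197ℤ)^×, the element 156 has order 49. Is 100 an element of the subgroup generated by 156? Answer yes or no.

yes

100 ∈ ⟨156⟩ iff 100^49 ≡ 1 (mod 197), since |⟨156⟩| = 49.
100^49 mod 197 = 1.
Since 1 = 1, 100 lies in the subgroup.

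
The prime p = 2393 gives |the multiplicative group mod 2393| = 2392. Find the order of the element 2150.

The order of 2150 must divide p − 1 = 2392 = 2^3 · 13 · 23.
Divisors: 1, 2, 4, 8, 13, 23, 26, 46, 52, 92, 104, 184, 299, 598, 1196, 2392.
Check each in increasing order: 2150^1 ≡ 2150;  2150^2 ≡ 1617;  2150^4 ≡ 1533;  2150^8 ≡ 163;  2150^13 ≡ 1778;  2150^23 ≡ 869;  2150^26 ≡ 131;  2150^46 ≡ 1366;  2150^52 ≡ 410;  2150^92 ≡ 1809;  2150^104 ≡ 590;  2150^184 ≡ 1250;  2150^299 ≡ 2335;  2150^598 ≡ 971;  2150^1196 ≡ 2392;  2150^2392 ≡ 1.
Smallest exponent giving 1 is 2392.

2392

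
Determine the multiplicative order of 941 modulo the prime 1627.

The order of 941 must divide p − 1 = 1626 = 2 · 3 · 271.
Divisors: 1, 2, 3, 6, 271, 542, 813, 1626.
Check each in increasing order: 941^1 ≡ 941;  941^2 ≡ 393;  941^3 ≡ 484;  941^6 ≡ 1595;  941^271 ≡ 1.
Smallest exponent giving 1 is 271.

271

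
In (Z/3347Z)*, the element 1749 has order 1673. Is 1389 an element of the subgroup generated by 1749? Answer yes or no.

1389 ∈ ⟨1749⟩ iff 1389^1673 ≡ 1 (mod 3347), since |⟨1749⟩| = 1673.
1389^1673 mod 3347 = 1.
Since 1 = 1, 1389 lies in the subgroup.

yes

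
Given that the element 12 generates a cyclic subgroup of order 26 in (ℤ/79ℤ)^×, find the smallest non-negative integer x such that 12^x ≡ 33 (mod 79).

25

Successive powers of 12 modulo 79:
  12^0=1  12^1=12  12^2=65  12^3=69  12^4=38  12^5=61
  12^6=21  12^7=15  12^8=22  12^9=27  12^10=8  12^11=17
  12^12=46  12^13=78  12^14=67  12^15=14  12^16=10  12^17=41
  12^18=18  12^19=58  12^20=64  12^21=57  12^22=52  12^23=71
  12^24=62  12^25=33
So 12^25 ≡ 33 (mod 79), giving x = 25.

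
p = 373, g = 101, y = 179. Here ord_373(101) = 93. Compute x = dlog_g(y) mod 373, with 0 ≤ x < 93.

16

Successive powers of 101 modulo 373:
  101^0=1  101^1=101  101^2=130  101^3=75  101^4=115  101^5=52
  101^6=30  101^7=46  101^8=170  101^9=12  101^10=93  101^11=68
  101^12=154  101^13=261  101^14=251  101^15=360  101^16=179
So 101^16 ≡ 179 (mod 373), giving x = 16.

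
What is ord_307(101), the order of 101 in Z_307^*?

51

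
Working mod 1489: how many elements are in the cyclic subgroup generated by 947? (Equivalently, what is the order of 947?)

744

The order of 947 must divide p − 1 = 1488 = 2^4 · 3 · 31.
Divisors: 1, 2, 3, 4, 6, 8, 12, 16, 24, 31, 48, 62, 93, 124, 186, 248, 372, 496, 744, 1488.
Check each in increasing order: 947^1 ≡ 947;  947^2 ≡ 431;  947^3 ≡ 171;  947^4 ≡ 1125;  947^6 ≡ 950;  947^8 ≡ 1464;  947^12 ≡ 166;  947^16 ≡ 625;  947^24 ≡ 754;  947^31 ≡ 1304;  947^48 ≡ 1207;  947^62 ≡ 1467;  947^93 ≡ 1092;  947^124 ≡ 484;  947^186 ≡ 1264;  947^248 ≡ 483;  947^372 ≡ 1488;  947^496 ≡ 1005;  947^744 ≡ 1.
Smallest exponent giving 1 is 744.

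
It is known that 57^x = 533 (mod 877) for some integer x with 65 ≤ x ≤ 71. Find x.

69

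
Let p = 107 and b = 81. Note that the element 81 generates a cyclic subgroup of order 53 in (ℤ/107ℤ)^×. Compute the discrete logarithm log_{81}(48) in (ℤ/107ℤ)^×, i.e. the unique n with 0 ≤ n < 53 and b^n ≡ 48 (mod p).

Successive powers of 81 modulo 107:
  81^0=1  81^1=81  81^2=34  81^3=79  81^4=86  81^5=11
  81^6=35  81^7=53  81^8=13  81^9=90  81^10=14  81^11=64
  81^12=48
So 81^12 ≡ 48 (mod 107), giving n = 12.

12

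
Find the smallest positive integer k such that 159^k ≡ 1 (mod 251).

250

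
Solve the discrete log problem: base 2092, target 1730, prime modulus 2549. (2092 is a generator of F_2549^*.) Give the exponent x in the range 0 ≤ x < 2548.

Baby-step giant-step with m = ceil(sqrt(2548)) = 51.
Baby table (2092^j mod 2549 for j=0..50):
  0:1  1:2092  2:2380  3:763  4:522  5:1052  6:997  7:642
  8:2290  9:1109  10:438  11:1205  12:2448  13:275  14:1775  15:1956
  16:807  17:806  18:1263  19:1432  20:669  21:147  22:1644  23:647
  24:5  25:264  26:1704  27:1266  28:61  29:162  30:2436  31:661
  32:1254  33:447  34:2190  35:927  36:2044  37:1375  38:1228  39:2133
  40:1486  41:1481  42:1217  43:2062  44:796  45:735  46:573  47:686
  48:25  49:1320  50:873
Giant step factor: 2092^(-51) ≡ 2489 (mod 2549).
Scan 1730·2489^i mod 2549 for i = 0, 1, …:
  i=0: 1730   i=1: 709   i=2: 793   i=3: 851
  i=4: 2469   i=5: 2251   i=6: 37   i=7: 329
  i=8: 652   i=9: 1664     …   i=39: 810
  i=40: 2380
Match at i=40, j=2: x = 40·51 + 2 = 2042.

2042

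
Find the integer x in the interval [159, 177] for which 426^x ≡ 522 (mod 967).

175

Compute 426^159 mod 967 = 752, then multiply by 426 repeatedly:
  426^159=752  426^160=275  426^161=143  426^162=964  426^163=656
  426^164=960  426^165=886  426^166=306  426^167=778  426^168=714
  426^169=526  426^170=699  426^171=905  426^172=664  426^173=500
  426^174=260  426^175=522
Found 522 at exponent 175.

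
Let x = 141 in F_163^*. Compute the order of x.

54

The order of 141 must divide p − 1 = 162 = 2 · 3^4.
Divisors: 1, 2, 3, 6, 9, 18, 27, 54, 81, 162.
Check each in increasing order: 141^1 ≡ 141;  141^2 ≡ 158;  141^3 ≡ 110;  141^6 ≡ 38;  141^9 ≡ 105;  141^18 ≡ 104;  141^27 ≡ 162;  141^54 ≡ 1.
Smallest exponent giving 1 is 54.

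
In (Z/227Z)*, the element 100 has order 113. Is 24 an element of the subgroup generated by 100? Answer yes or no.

no

24 ∈ ⟨100⟩ iff 24^113 ≡ 1 (mod 227), since |⟨100⟩| = 113.
24^113 mod 227 = 226.
Since 226 ≠ 1, 24 does not lie in the subgroup.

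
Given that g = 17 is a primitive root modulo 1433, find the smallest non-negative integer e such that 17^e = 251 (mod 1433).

Baby-step giant-step with m = ceil(sqrt(1432)) = 38.
Baby table (17^j mod 1433 for j=0..37):
  0:1  1:17  2:289  3:614  4:407  5:1187  6:117  7:556
  8:854  9:188  10:330  11:1311  12:792  13:567  14:1041  15:501
  16:1352  17:56  18:952  19:421  20:1425  21:1297  22:554  23:820
  24:1043  25:535  26:497  27:1284  28:333  29:1362  30:226  31:976
  32:829  33:1196  34:270  35:291  36:648  37:985
Giant step factor: 17^(-38) ≡ 1236 (mod 1433).
Scan 251·1236^i mod 1433 for i = 0, 1, …:
  i=0: 251   i=1: 708   i=2: 958   i=3: 430
  i=4: 1270   i=5: 585   i=6: 828   i=7: 246
  i=8: 260   i=9: 368     …   i=24: 1428
  i=25: 985
Match at i=25, j=37: e = 25·38 + 37 = 987.

987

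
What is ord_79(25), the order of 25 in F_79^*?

39

The order of 25 must divide p − 1 = 78 = 2 · 3 · 13.
Divisors: 1, 2, 3, 6, 13, 26, 39, 78.
Check each in increasing order: 25^1 ≡ 25;  25^2 ≡ 72;  25^3 ≡ 62;  25^6 ≡ 52;  25^13 ≡ 55;  25^26 ≡ 23;  25^39 ≡ 1.
Smallest exponent giving 1 is 39.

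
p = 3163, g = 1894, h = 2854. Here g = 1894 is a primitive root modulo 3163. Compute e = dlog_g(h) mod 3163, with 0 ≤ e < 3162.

Baby-step giant-step with m = ceil(sqrt(3162)) = 57.
Baby table (1894^j mod 3163 for j=0..56):
  0:1  1:1894  2:394  3:2931  4:249  5:319  6:53  7:2329
  8:1904  9:356  10:545  11:1092  12:2809  13:80  14:2859  15:3053
  16:418  17:942  18:216  19:1077  20:2866  21:496  22:13  23:2481
  24:1959  25:147  26:74  27:984  28:689  29:1810  30:2611  31:1465
  32:759  33:1544  34:1724  35:1040  36:2374  37:1733  38:2271  39:2757
  40:2808  41:1349  42:2465  43:122  44:169  45:623  46:163  47:1911
  48:962  49:140  50:2631  51:1389  52:2313  53:67  54:378  55:1094
  56:271
Giant step factor: 1894^(-57) ≡ 1126 (mod 3163).
Scan 2854·1126^i mod 3163 for i = 0, 1, …:
  i=0: 2854   i=1: 3159   i=2: 1822   i=3: 1948
  i=4: 1489   i=5: 224   i=6: 2347   i=7: 1617
  i=8: 2017   i=9: 108     …   i=14: 3054
  i=15: 623
Match at i=15, j=45: e = 15·57 + 45 = 900.

900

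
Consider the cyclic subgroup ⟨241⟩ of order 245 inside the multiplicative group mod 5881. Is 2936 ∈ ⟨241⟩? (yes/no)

2936 ∈ ⟨241⟩ iff 2936^245 ≡ 1 (mod 5881), since |⟨241⟩| = 245.
2936^245 mod 5881 = 5880.
Since 5880 ≠ 1, 2936 does not lie in the subgroup.

no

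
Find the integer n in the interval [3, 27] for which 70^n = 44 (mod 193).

Compute 70^3 mod 193 = 39, then multiply by 70 repeatedly:
  70^3=39  70^4=28  70^5=30  70^6=170  70^7=127
  70^8=12  70^9=68  70^10=128  70^11=82  70^12=143
  70^13=167  70^14=110  70^15=173  70^16=144  70^17=44
Found 44 at exponent 17.

17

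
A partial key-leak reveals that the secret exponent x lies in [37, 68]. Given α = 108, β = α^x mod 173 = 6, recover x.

48

Compute 108^37 mod 173 = 59, then multiply by 108 repeatedly:
  108^37=59  108^38=144  108^39=155  108^40=132  108^41=70
  108^42=121  108^43=93  108^44=10  108^45=42  108^46=38
  108^47=125  108^48=6
Found 6 at exponent 48.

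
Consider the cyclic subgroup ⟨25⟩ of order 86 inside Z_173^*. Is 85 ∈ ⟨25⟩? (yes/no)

yes

85 ∈ ⟨25⟩ iff 85^86 ≡ 1 (mod 173), since |⟨25⟩| = 86.
85^86 mod 173 = 1.
Since 1 = 1, 85 lies in the subgroup.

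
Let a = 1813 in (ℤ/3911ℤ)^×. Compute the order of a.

85

The order of 1813 must divide p − 1 = 3910 = 2 · 5 · 17 · 23.
Divisors: 1, 2, 5, 10, 17, 23, 34, 46, 85, 115, 170, 230, 391, 782, 1955, 3910.
Check each in increasing order: 1813^1 ≡ 1813;  1813^2 ≡ 1729;  1813^5 ≡ 555;  1813^10 ≡ 2967;  1813^17 ≡ 318;  1813^23 ≡ 1816;  1813^34 ≡ 3349;  1813^46 ≡ 883;  1813^85 ≡ 1.
Smallest exponent giving 1 is 85.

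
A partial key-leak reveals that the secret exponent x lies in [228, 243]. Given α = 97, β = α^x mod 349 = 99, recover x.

235

Compute 97^228 mod 349 = 168, then multiply by 97 repeatedly:
  97^228=168  97^229=242  97^230=91  97^231=102  97^232=122
  97^233=317  97^234=37  97^235=99
Found 99 at exponent 235.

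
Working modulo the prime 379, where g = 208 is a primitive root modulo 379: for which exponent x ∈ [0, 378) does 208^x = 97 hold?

262

Baby-step giant-step with m = ceil(sqrt(378)) = 20.
Baby table (208^j mod 379 for j=0..19):
  0:1  1:208  2:58  3:315  4:332  5:78  6:306  7:355
  8:314  9:124  10:20  11:370  12:23  13:236  14:197  15:44
  16:56  17:278  18:216  19:206
Giant step factor: 208^(-20) ≡ 361 (mod 379).
Scan 97·361^i mod 379 for i = 0, 1, …:
  i=0: 97   i=1: 149   i=2: 350   i=3: 143
  i=4: 79   i=5: 94   i=6: 203   i=7: 136
  i=8: 205   i=9: 100   i=10: 95   i=11: 185
  i=12: 81   i=13: 58
Match at i=13, j=2: x = 13·20 + 2 = 262.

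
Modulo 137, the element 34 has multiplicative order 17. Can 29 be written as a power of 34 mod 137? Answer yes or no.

no

29 ∈ ⟨34⟩ iff 29^17 ≡ 1 (mod 137), since |⟨34⟩| = 17.
29^17 mod 137 = 96.
Since 96 ≠ 1, 29 does not lie in the subgroup.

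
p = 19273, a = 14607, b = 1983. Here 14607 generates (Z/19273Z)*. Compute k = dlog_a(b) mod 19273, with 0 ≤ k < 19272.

Baby-step giant-step with m = ceil(sqrt(19272)) = 139.
Baby table (14607^j mod 19273 for j=0..138):
  0:1  1:14607  2:12339  3:13950  4:13494  5:1887  6:3019  7:1909
  8:16005  9:3545  10:14537  11:11318  12:17505  13:644  14:1684  15:5840
  16:2582  17:17286  18:1029  19:16936  20:15197  21:15438  22:8766  23:14423
  24:3598  25:17788  26:10003  27:5208  28:2725  29:5330  30:11663  31:7394
  32:17539  33:15457  34:16477  35:17588  36:18099  37:4352  38:7310  39:4750
  40:450  41:1057  42:1926  43:13775  44:1305  45:1138  46:9440  47:11038
  48:13421  49:14864  50:8103  51:5028  52:13866  53:705  54:6153  55:6872
  56:5520  57:11681  58:498  59:8365  60:16008  61:8820  62:13008  63:14622
  64:168  65:6305  66:10741  67:11567  68:12051  69:8648  70:6094  71:12344
  72:9893  73:17370  74:13818  75:12670  76:11344  77:11827  78:13090  79:17470
  80:9770  81:13098  82:18688  83:12117  84:9060  85:11002  86:7940  87:13939
  88:7001  89:1069  90:3753  91:7659  92:14521  93:8882  94:12811  95:8720
  96:17056  97:14194  98:12097  99:6015  100:14771  101:18035  102:13881  103:7807
  104:17781  105:4119  106:15200  107:1440  108:7237  109:17727  110:5534  111:4176
  112:19060  113:10935  114:12194  115:15965  116:16728  117:2802  118:12235  119:17389
  120:2256  121:15835  122:6572  123:17664  124:10397  125:17012  126:7495  127:8825
  128:8951  129:18498  130:12099  131:15956  132:903  133:7389  134:2323  135:11581
  136:4546  137:7937  138:8664
Giant step factor: 14607^(-139) ≡ 15981 (mod 19273).
Scan 1983·15981^i mod 19273 for i = 0, 1, …:
  i=0: 1983   i=1: 5511   i=2: 12954   i=3: 6581
  i=4: 17473   i=5: 8789   i=6: 14658   i=7: 5456
  i=8: 1284   i=9: 13132     …   i=90: 8023
  i=91: 11567
Match at i=91, j=67: k = 91·139 + 67 = 12716.

12716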